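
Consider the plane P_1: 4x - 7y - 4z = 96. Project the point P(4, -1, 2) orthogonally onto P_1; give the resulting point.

Foot = P − λn with λ = (n·P − d)/|n|² = (15 − 96)/81 = -1.
Foot = (4, -1, 2) − (-1)·(4, -7, -4) = (8, -8, -2).

(8, -8, -2)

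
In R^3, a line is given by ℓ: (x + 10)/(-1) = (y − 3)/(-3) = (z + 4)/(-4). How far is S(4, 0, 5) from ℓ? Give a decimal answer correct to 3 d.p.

ℓ has direction (-1, -3, -4) through (-10, 3, -4).
Taking (-10, 3, -4) on ℓ with direction v = (-1, -3, -4): w = S − (-10, 3, -4) = (14, -3, 9), and w × v = (39, 47, -45).
Distance = |w × v| / |v| = √5755 / √26 ≈ 14.878.

14.878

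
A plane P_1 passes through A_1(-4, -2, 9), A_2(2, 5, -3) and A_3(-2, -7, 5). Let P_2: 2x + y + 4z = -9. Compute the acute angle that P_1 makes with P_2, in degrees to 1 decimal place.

A_1A_2 = (6, 7, -12), A_1A_3 = (2, -5, -4); a normal to P_1 is A_1A_2 × A_1A_3 = (-88, 0, -44).
Using A_1: P_1 has equation -88x - 44z = -44.
cos θ = |n₁·n₂| / (|n₁||n₂|) = |-352| / (√9680 · √21).
θ = arccos(0.78072) ≈ 38.7°.

38.7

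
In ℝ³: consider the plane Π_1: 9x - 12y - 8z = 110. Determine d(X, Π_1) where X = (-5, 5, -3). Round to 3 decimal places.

11.235

n·X − d = (9)·(-5) + (-12)·(5) + (-8)·(-3) − 110 = -191; |n| = √289.
Distance = |-191| / √289 = 191/√289 ≈ 11.235.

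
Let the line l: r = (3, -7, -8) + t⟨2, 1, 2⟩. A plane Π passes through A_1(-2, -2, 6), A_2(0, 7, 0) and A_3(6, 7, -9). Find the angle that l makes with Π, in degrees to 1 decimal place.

75.9

A_1A_2 = (2, 9, -6), A_1A_3 = (8, 9, -15); a normal to Π is A_1A_2 × A_1A_3 = (-81, -18, -54).
Using A_1: Π has equation -81x - 18y - 54z = -126.
sin θ = |n·v| / (|n||v|) = |-288| / (√9801 · √9) = 0.96970.
θ ≈ 75.9°.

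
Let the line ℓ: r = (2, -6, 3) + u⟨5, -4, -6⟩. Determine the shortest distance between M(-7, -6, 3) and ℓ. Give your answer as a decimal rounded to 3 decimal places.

Taking (2, -6, 3) on ℓ with direction v = (5, -4, -6): w = M − (2, -6, 3) = (-9, 0, 0), and w × v = (0, -54, 36).
Distance = |w × v| / |v| = √4212 / √77 ≈ 7.396.

7.396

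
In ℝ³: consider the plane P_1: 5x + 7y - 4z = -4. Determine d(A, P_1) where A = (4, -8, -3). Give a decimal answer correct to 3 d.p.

2.108

n·A − d = (5)·(4) + (7)·(-8) + (-4)·(-3) − (-4) = -20; |n| = √90.
Distance = |-20| / √90 = 20/√90 ≈ 2.108.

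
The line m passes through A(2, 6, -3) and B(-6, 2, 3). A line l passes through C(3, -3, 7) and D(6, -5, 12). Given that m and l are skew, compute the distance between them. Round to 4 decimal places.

A direction vector for m is B − A = (-8, -4, 6).
A direction vector for l is D − C = (3, -2, 5).
Common perpendicular direction n = (-8, -4, 6) × (3, -2, 5) = (-8, 58, 28).
With w = (3, -3, 7) − (2, 6, -3) = (1, -9, 10), w · n = -250.
Distance = |w · n| / |n| = |-250| / √4212 ≈ 3.8521.

3.8521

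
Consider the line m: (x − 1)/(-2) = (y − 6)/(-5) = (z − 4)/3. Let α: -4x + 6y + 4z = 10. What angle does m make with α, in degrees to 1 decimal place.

m has direction (-2, -5, 3) through (1, 6, 4).
sin θ = |n·v| / (|n||v|) = |-10| / (√68 · √38) = 0.19672.
θ ≈ 11.3°.

11.3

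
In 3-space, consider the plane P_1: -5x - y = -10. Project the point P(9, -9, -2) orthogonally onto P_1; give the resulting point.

(4, -10, -2)

Foot = P − λn with λ = (n·P − d)/|n|² = (-36 − (-10))/26 = -1.
Foot = (9, -9, -2) − (-1)·(-5, -1, 0) = (4, -10, -2).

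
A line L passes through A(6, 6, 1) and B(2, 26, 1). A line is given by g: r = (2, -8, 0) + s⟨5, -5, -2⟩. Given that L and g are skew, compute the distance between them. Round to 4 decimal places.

3.9198

A direction vector for L is B − A = (-4, 20, 0).
Common perpendicular direction n = (-4, 20, 0) × (5, -5, -2) = (-40, -8, -80).
With w = (2, -8, 0) − (6, 6, 1) = (-4, -14, -1), w · n = 352.
Distance = |w · n| / |n| = |352| / √8064 ≈ 3.9198.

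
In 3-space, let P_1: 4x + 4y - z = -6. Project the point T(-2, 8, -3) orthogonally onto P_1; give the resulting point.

(-6, 4, -2)

Foot = T − λn with λ = (n·T − d)/|n|² = (27 − (-6))/33 = 1.
Foot = (-2, 8, -3) − 1·(4, 4, -1) = (-6, 4, -2).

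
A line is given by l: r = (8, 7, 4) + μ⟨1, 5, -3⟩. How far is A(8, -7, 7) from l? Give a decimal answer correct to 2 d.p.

Taking (8, 7, 4) on l with direction v = (1, 5, -3): w = A − (8, 7, 4) = (0, -14, 3), and w × v = (27, 3, 14).
Distance = |w × v| / |v| = √934 / √35 ≈ 5.17.

5.17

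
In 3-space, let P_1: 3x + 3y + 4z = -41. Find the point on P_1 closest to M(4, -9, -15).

(7, -6, -11)

Foot = M − λn with λ = (n·M − d)/|n|² = (-75 − (-41))/34 = -1.
Foot = (4, -9, -15) − (-1)·(3, 3, 4) = (7, -6, -11).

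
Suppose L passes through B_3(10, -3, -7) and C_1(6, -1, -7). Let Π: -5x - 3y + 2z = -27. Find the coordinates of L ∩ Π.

(2, 1, -7)

A direction vector for L is C_1 − B_3 = (-4, 2, 0).
Substitute r = (10, -3, -7) + t(-4, 2, 0) into the plane: -55 + 14t = -27, so t = 2.
Intersection: (10, -3, -7) + 2·(-4, 2, 0) = (2, 1, -7).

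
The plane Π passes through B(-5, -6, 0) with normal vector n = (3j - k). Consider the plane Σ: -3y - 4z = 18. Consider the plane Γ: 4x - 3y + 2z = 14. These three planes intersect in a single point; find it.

(-1, -6, 0)

Π: n·r = n·B gives 3y - z = -18.
Solving the 3×3 linear system 3y - z = -18, -3y - 4z = 18, 4x - 3y + 2z = 14 (e.g. by elimination or Cramer's rule, determinant = -60) gives (-1, -6, 0).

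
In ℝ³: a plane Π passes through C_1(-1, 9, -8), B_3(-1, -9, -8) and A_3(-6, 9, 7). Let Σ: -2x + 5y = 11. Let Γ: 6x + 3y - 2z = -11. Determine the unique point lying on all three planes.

(-3, 1, -2)

C_1B_3 = (0, -18, 0), C_1A_3 = (-5, 0, 15); a normal to Π is C_1B_3 × C_1A_3 = (-270, 0, -90).
Using C_1: Π has equation -270x - 90z = 990.
Solving the 3×3 linear system -270x - 90z = 990, -2x + 5y = 11, 6x + 3y - 2z = -11 (e.g. by elimination or Cramer's rule, determinant = 5940) gives (-3, 1, -2).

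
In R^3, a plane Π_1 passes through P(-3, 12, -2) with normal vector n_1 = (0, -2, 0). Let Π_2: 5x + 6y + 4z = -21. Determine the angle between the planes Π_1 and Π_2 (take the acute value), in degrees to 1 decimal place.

Π_1: n_1·r = n_1·P gives -2y = -24.
cos θ = |n₁·n₂| / (|n₁||n₂|) = |-12| / (√4 · √77).
θ = arccos(0.68376) ≈ 46.9°.

46.9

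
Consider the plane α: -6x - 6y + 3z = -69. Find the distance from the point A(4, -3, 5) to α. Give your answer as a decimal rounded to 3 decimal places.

n·A − d = (-6)·(4) + (-6)·(-3) + (3)·(5) − (-69) = 78; |n| = √81.
Distance = |78| / √81 = 78/√81 ≈ 8.667.

8.667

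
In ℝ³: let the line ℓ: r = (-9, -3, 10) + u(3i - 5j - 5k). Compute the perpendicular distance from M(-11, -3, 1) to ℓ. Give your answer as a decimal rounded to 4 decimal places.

Taking (-9, -3, 10) on ℓ with direction v = (3, -5, -5): w = M − (-9, -3, 10) = (-2, 0, -9), and w × v = (-45, -37, 10).
Distance = |w × v| / |v| = √3494 / √59 ≈ 7.6955.

7.6955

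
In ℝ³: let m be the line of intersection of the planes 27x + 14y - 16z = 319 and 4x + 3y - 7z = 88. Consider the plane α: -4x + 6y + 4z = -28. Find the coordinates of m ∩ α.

(5, 4, -8)

Direction of m: (27, 14, -16) × (4, 3, -7) = (-50, 125, 25).
A point on m: solving the two plane equations with x = 7 gives (7, -1, -9).
Substitute r = (7, -1, -9) + t(-50, 125, 25) into the plane: -70 + 1050t = -28, so t = 1/25.
Intersection: (7, -1, -9) + (1/25)·(-50, 125, 25) = (5, 4, -8).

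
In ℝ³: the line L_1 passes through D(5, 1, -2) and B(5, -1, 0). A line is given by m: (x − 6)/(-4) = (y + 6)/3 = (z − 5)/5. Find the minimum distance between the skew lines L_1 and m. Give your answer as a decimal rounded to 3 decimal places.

A direction vector for L_1 is B − D = (0, -2, 2).
m has direction (-4, 3, 5) through (6, -6, 5).
Common perpendicular direction n = (0, -2, 2) × (-4, 3, 5) = (-16, -8, -8).
With w = (6, -6, 5) − (5, 1, -2) = (1, -7, 7), w · n = -16.
Distance = |w · n| / |n| = |-16| / √384 ≈ 0.816.

0.816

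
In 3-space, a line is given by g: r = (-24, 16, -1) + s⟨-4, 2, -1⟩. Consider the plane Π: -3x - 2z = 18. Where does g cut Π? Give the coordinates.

Substitute r = (-24, 16, -1) + t(-4, 2, -1) into the plane: 74 + 14t = 18, so t = -4.
Intersection: (-24, 16, -1) + (-4)·(-4, 2, -1) = (-8, 8, 3).

(-8, 8, 3)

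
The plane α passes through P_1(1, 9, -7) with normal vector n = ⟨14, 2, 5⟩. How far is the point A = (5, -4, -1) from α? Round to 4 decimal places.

α: n·r = n·P_1 gives 14x + 2y + 5z = -3.
n·A − d = (14)·(5) + (2)·(-4) + (5)·(-1) − (-3) = 60; |n| = √225.
Distance = |60| / √225 = 60/√225 ≈ 4.0000.

4.0000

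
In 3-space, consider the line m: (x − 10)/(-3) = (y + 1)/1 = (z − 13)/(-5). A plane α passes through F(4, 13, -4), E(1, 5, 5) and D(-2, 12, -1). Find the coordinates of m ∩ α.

m has direction (-3, 1, -5) through (10, -1, 13).
FE = (-3, -8, 9), FD = (-6, -1, 3); a normal to α is FE × FD = (-15, -45, -45).
Using F: α has equation -15x - 45y - 45z = -465.
Substitute r = (10, -1, 13) + t(-3, 1, -5) into the plane: -690 + 225t = -465, so t = 1.
Intersection: (10, -1, 13) + 1·(-3, 1, -5) = (7, 0, 8).

(7, 0, 8)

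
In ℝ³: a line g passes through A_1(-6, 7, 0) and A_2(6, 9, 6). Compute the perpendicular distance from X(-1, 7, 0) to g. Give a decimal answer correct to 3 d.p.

A direction vector for g is A_2 − A_1 = (12, 2, 6).
Taking (-6, 7, 0) on g with direction v = (12, 2, 6): w = X − (-6, 7, 0) = (5, 0, 0), and w × v = (0, -30, 10).
Distance = |w × v| / |v| = √1000 / √184 ≈ 2.331.

2.331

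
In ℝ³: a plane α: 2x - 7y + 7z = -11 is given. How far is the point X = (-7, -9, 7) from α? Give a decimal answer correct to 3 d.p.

n·X − d = (2)·(-7) + (-7)·(-9) + (7)·(7) − (-11) = 109; |n| = √102.
Distance = |109| / √102 = 109/√102 ≈ 10.793.

10.793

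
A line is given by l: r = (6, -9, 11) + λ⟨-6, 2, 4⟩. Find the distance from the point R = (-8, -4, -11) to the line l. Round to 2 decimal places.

Taking (6, -9, 11) on l with direction v = (-6, 2, 4): w = R − (6, -9, 11) = (-14, 5, -22), and w × v = (64, 188, 2).
Distance = |w × v| / |v| = √39444 / √56 ≈ 26.54.

26.54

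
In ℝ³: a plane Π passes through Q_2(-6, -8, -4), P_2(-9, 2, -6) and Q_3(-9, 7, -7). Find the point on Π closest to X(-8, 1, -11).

Q_2P_2 = (-3, 10, -2), Q_2Q_3 = (-3, 15, -3); a normal to Π is Q_2P_2 × Q_2Q_3 = (0, -3, -15).
Using Q_2: Π has equation -3y - 15z = 84.
Foot = X − λn with λ = (n·X − d)/|n|² = (162 − 84)/234 = 1/3.
Foot = (-8, 1, -11) − (1/3)·(0, -3, -15) = (-8, 2, -6).

(-8, 2, -6)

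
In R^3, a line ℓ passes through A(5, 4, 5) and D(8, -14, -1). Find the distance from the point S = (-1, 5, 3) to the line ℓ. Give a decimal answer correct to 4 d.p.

6.2800

A direction vector for ℓ is D − A = (3, -18, -6).
Taking (5, 4, 5) on ℓ with direction v = (3, -18, -6): w = S − (5, 4, 5) = (-6, 1, -2), and w × v = (-42, -42, 105).
Distance = |w × v| / |v| = √14553 / √369 ≈ 6.2800.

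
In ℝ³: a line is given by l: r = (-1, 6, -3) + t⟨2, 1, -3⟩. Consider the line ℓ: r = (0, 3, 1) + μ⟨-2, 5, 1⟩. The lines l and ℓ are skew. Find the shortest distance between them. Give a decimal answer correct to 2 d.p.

Common perpendicular direction n = (2, 1, -3) × (-2, 5, 1) = (16, 4, 12).
With w = (0, 3, 1) − (-1, 6, -3) = (1, -3, 4), w · n = 52.
Distance = |w · n| / |n| = |52| / √416 ≈ 2.55.

2.55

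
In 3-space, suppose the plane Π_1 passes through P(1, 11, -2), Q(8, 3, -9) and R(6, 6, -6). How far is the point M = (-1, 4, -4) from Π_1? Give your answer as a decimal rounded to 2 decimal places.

PQ = (7, -8, -7), PR = (5, -5, -4); a normal to Π_1 is PQ × PR = (-3, -7, 5).
Using P: Π_1 has equation -3x - 7y + 5z = -90.
n·M − d = (-3)·(-1) + (-7)·(4) + (5)·(-4) − (-90) = 45; |n| = √83.
Distance = |45| / √83 = 45/√83 ≈ 4.94.

4.94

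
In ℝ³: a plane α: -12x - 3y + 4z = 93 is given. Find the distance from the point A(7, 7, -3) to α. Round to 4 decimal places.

n·A − d = (-12)·(7) + (-3)·(7) + (4)·(-3) − 93 = -210; |n| = √169.
Distance = |-210| / √169 = 210/√169 ≈ 16.1538.

16.1538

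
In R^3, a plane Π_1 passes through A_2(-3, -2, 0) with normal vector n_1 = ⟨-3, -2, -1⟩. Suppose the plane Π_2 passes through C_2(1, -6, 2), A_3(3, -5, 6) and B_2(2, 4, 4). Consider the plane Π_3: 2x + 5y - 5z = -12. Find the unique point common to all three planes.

Π_1: n_1·r = n_1·A_2 gives -3x - 2y - z = 13.
C_2A_3 = (2, 1, 4), C_2B_2 = (1, 10, 2); a normal to Π_2 is C_2A_3 × C_2B_2 = (-38, 0, 19).
Using C_2: Π_2 has equation -38x + 19z = 0.
Solving the 3×3 linear system -3x - 2y - z = 13, -38x + 19z = 0, 2x + 5y - 5z = -12 (e.g. by elimination or Cramer's rule, determinant = 779) gives (-1, -4, -2).

(-1, -4, -2)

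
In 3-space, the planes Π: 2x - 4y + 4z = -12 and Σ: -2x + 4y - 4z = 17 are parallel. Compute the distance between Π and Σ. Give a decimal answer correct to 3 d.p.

0.833

Rescale Σ by 1/(-1): 2x - 4y + 4z = -17. Then distance = |-12 − (-17)| / √36 ≈ 0.833.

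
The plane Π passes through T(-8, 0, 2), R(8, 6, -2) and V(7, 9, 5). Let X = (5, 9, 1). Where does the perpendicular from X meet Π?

(6, 7, 2)

TR = (16, 6, -4), TV = (15, 9, 3); a normal to Π is TR × TV = (54, -108, 54).
Using T: Π has equation 54x - 108y + 54z = -324.
Foot = X − λn with λ = (n·X − d)/|n|² = (-648 − (-324))/17496 = -1/54.
Foot = (5, 9, 1) − (-1/54)·(54, -108, 54) = (6, 7, 2).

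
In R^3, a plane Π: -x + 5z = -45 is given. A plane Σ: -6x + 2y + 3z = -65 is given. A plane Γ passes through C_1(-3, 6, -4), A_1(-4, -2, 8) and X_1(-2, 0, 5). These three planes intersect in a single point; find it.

(10, 8, -7)

C_1A_1 = (-1, -8, 12), C_1X_1 = (1, -6, 9); a normal to Γ is C_1A_1 × C_1X_1 = (0, 21, 14).
Using C_1: Γ has equation 21y + 14z = 70.
Solving the 3×3 linear system -x + 5z = -45, -6x + 2y + 3z = -65, 21y + 14z = 70 (e.g. by elimination or Cramer's rule, determinant = -595) gives (10, 8, -7).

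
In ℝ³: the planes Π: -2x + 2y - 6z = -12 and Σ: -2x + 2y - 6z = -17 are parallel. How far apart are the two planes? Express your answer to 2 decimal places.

Same normal n = (-2, 2, -6) with |n| = √44; distance = |-12 − (-17)| / |n| = 5/√44 ≈ 0.75.

0.75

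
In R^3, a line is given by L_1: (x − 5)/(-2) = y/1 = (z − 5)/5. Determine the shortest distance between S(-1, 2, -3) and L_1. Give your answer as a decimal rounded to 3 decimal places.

L_1 has direction (-2, 1, 5) through (5, 0, 5).
Taking (5, 0, 5) on L_1 with direction v = (-2, 1, 5): w = S − (5, 0, 5) = (-6, 2, -8), and w × v = (18, 46, -2).
Distance = |w × v| / |v| = √2444 / √30 ≈ 9.026.

9.026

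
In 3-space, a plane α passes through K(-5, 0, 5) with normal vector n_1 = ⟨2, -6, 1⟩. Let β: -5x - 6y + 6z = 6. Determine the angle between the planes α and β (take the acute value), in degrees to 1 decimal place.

α: n_1·r = n_1·K gives 2x - 6y + z = -5.
cos θ = |n₁·n₂| / (|n₁||n₂|) = |32| / (√41 · √97).
θ = arccos(0.50743) ≈ 59.5°.

59.5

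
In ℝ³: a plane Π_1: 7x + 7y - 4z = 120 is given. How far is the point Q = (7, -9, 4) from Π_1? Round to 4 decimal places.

14.0488

n·Q − d = (7)·(7) + (7)·(-9) + (-4)·(4) − 120 = -150; |n| = √114.
Distance = |-150| / √114 = 150/√114 ≈ 14.0488.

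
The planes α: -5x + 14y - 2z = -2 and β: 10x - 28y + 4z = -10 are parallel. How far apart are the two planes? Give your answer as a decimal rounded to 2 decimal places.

Rescale β by 1/(-2): -5x + 14y - 2z = 5. Then distance = |-2 − 5| / √225 ≈ 0.47.

0.47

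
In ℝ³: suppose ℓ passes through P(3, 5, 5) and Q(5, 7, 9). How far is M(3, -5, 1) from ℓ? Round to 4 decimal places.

7.8740

A direction vector for ℓ is Q − P = (2, 2, 4).
Taking (3, 5, 5) on ℓ with direction v = (2, 2, 4): w = M − (3, 5, 5) = (0, -10, -4), and w × v = (-32, -8, 20).
Distance = |w × v| / |v| = √1488 / √24 ≈ 7.8740.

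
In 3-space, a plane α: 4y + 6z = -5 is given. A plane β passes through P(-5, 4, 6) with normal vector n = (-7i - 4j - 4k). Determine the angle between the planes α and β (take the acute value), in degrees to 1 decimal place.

β: n·r = n·P gives -7x - 4y - 4z = -5.
cos θ = |n₁·n₂| / (|n₁||n₂|) = |-40| / (√52 · √81).
θ = arccos(0.61633) ≈ 52.0°.

52.0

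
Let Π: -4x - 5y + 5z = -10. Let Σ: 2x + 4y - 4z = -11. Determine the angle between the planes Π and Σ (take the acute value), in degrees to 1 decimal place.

10.0

cos θ = |n₁·n₂| / (|n₁||n₂|) = |-48| / (√66 · √36).
θ = arccos(0.98473) ≈ 10.0°.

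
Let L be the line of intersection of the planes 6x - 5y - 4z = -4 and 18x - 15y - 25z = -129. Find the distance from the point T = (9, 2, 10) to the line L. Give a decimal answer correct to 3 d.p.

Direction of L: (6, -5, -4) × (18, -15, -25) = (65, 78, 0).
A point on L: solving the two plane equations with x = 7 gives (7, 2, 9).
Taking (7, 2, 9) on L with direction v = (65, 78, 0): w = T − (7, 2, 9) = (2, 0, 1), and w × v = (-78, 65, 156).
Distance = |w × v| / |v| = √34645 / √10309 ≈ 1.833.

1.833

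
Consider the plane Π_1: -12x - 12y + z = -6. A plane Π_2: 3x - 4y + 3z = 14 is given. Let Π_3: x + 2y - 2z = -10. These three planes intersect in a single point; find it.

Solving the 3×3 linear system -12x - 12y + z = -6, 3x - 4y + 3z = 14, x + 2y - 2z = -10 (e.g. by elimination or Cramer's rule, determinant = -122) gives (0, 1, 6).

(0, 1, 6)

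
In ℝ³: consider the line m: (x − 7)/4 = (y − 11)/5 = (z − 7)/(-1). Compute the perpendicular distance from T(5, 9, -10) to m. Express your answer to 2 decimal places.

m has direction (4, 5, -1) through (7, 11, 7).
Taking (7, 11, 7) on m with direction v = (4, 5, -1): w = T − (7, 11, 7) = (-2, -2, -17), and w × v = (87, -70, -2).
Distance = |w × v| / |v| = √12473 / √42 ≈ 17.23.

17.23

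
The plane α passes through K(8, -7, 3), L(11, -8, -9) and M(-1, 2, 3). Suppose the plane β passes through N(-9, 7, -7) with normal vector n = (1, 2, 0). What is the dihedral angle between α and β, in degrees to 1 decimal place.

KL = (3, -1, -12), KM = (-9, 9, 0); a normal to α is KL × KM = (108, 108, 18).
Using K: α has equation 108x + 108y + 18z = 162.
β: n·r = n·N gives x + 2y = 5.
cos θ = |n₁·n₂| / (|n₁||n₂|) = |324| / (√23652 · √5).
θ = arccos(0.94216) ≈ 19.6°.

19.6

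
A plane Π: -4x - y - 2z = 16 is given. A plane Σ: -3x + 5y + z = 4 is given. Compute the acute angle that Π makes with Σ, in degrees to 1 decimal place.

cos θ = |n₁·n₂| / (|n₁||n₂|) = |5| / (√21 · √35).
θ = arccos(0.18443) ≈ 79.4°.

79.4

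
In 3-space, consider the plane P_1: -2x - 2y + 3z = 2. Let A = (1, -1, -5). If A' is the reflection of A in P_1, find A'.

(-3, -5, 1)

λ = (n·A − d)/|n|² = (-15 − 2)/17 = -1.
Reflection = A − 2λn = (1, -1, -5) − (-2)·(-2, -2, 3) = (-3, -5, 1).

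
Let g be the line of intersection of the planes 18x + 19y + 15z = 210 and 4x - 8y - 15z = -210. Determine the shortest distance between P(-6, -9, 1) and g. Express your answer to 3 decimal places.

Direction of g: (18, 19, 15) × (4, -8, -15) = (-165, 330, -220).
A point on g: solving the two plane equations with x = -3 gives (-3, 6, 10).
Taking (-3, 6, 10) on g with direction v = (-165, 330, -220): w = P − (-3, 6, 10) = (-3, -15, -9), and w × v = (6270, 825, -3465).
Distance = |w × v| / |v| = √51999750 / √184525 ≈ 16.787.

16.787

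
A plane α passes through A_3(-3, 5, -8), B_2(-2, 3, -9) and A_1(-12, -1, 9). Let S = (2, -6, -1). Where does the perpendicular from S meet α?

(-3, -7, -4)

A_3B_2 = (1, -2, -1), A_3A_1 = (-9, -6, 17); a normal to α is A_3B_2 × A_3A_1 = (-40, -8, -24).
Using A_3: α has equation -40x - 8y - 24z = 272.
Foot = S − λn with λ = (n·S − d)/|n|² = (-8 − 272)/2240 = -1/8.
Foot = (2, -6, -1) − (-1/8)·(-40, -8, -24) = (-3, -7, -4).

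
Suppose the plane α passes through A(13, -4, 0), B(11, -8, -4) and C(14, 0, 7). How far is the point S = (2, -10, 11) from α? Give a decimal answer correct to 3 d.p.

AB = (-2, -4, -4), AC = (1, 4, 7); a normal to α is AB × AC = (-12, 10, -4).
Using A: α has equation -12x + 10y - 4z = -196.
n·S − d = (-12)·(2) + (10)·(-10) + (-4)·(11) − (-196) = 28; |n| = √260.
Distance = |28| / √260 = 28/√260 ≈ 1.736.

1.736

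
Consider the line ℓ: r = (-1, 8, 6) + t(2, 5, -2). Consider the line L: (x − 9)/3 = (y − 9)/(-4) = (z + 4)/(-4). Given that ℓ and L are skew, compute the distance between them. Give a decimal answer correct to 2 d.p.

1.32

L has direction (3, -4, -4) through (9, 9, -4).
Common perpendicular direction n = (2, 5, -2) × (3, -4, -4) = (-28, 2, -23).
With w = (9, 9, -4) − (-1, 8, 6) = (10, 1, -10), w · n = -48.
Distance = |w · n| / |n| = |-48| / √1317 ≈ 1.32.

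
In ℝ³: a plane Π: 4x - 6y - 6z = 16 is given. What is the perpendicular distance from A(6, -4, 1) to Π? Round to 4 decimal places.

n·A − d = (4)·(6) + (-6)·(-4) + (-6)·(1) − 16 = 26; |n| = √88.
Distance = |26| / √88 = 26/√88 ≈ 2.7716.

2.7716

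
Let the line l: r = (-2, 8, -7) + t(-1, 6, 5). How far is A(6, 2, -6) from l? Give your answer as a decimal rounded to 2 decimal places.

8.74

Taking (-2, 8, -7) on l with direction v = (-1, 6, 5): w = A − (-2, 8, -7) = (8, -6, 1), and w × v = (-36, -41, 42).
Distance = |w × v| / |v| = √4741 / √62 ≈ 8.74.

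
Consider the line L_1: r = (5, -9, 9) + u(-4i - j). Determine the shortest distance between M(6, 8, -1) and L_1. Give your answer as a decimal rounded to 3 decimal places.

19.080

Taking (5, -9, 9) on L_1 with direction v = (-4, -1, 0): w = M − (5, -9, 9) = (1, 17, -10), and w × v = (-10, 40, 67).
Distance = |w × v| / |v| = √6189 / √17 ≈ 19.080.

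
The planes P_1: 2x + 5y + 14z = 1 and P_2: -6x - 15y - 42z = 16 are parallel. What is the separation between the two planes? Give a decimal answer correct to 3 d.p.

Rescale P_2 by 1/(-3): 2x + 5y + 14z = -16/3. Then distance = |1 − (-16/3)| / √225 ≈ 0.422.

0.422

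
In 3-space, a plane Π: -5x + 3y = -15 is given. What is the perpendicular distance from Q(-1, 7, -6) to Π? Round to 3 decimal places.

n·Q − d = (-5)·(-1) + (3)·(7) + (0)·(-6) − (-15) = 41; |n| = √34.
Distance = |41| / √34 = 41/√34 ≈ 7.031.

7.031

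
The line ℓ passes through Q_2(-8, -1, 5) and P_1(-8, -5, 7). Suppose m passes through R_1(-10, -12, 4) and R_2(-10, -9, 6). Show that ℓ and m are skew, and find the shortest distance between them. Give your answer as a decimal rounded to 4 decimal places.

A direction vector for ℓ is P_1 − Q_2 = (0, -4, 2).
A direction vector for m is R_2 − R_1 = (0, 3, 2).
Common perpendicular direction n = (0, -4, 2) × (0, 3, 2) = (-14, 0, 0).
With w = (-10, -12, 4) − (-8, -1, 5) = (-2, -11, -1), w · n = 28.
Since n ≠ 0 the lines are not parallel, and w · n = 28 ≠ 0 so they do not intersect; hence they are skew.
Distance = |w · n| / |n| = |28| / √196 ≈ 2.0000.

2.0000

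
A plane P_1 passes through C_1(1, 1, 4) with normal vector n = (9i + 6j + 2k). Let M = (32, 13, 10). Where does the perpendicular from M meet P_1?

(5, -5, 4)

P_1: n·r = n·C_1 gives 9x + 6y + 2z = 23.
Foot = M − λn with λ = (n·M − d)/|n|² = (386 − 23)/121 = 3.
Foot = (32, 13, 10) − 3·(9, 6, 2) = (5, -5, 4).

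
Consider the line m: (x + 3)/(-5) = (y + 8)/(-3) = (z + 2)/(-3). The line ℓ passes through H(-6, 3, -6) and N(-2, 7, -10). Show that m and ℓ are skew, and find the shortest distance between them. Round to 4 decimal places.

m has direction (-5, -3, -3) through (-3, -8, -2).
A direction vector for ℓ is N − H = (4, 4, -4).
Common perpendicular direction n = (-5, -3, -3) × (4, 4, -4) = (24, -32, -8).
With w = (-6, 3, -6) − (-3, -8, -2) = (-3, 11, -4), w · n = -392.
Since n ≠ 0 the lines are not parallel, and w · n = -392 ≠ 0 so they do not intersect; hence they are skew.
Distance = |w · n| / |n| = |-392| / √1664 ≈ 9.6097.

9.6097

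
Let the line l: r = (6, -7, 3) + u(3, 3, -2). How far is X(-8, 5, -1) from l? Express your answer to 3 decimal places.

Taking (6, -7, 3) on l with direction v = (3, 3, -2): w = X − (6, -7, 3) = (-14, 12, -4), and w × v = (-12, -40, -78).
Distance = |w × v| / |v| = √7828 / √22 ≈ 18.863.

18.863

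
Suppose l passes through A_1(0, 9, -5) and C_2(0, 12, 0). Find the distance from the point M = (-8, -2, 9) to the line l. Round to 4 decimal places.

A direction vector for l is C_2 − A_1 = (0, 3, 5).
Taking (0, 9, -5) on l with direction v = (0, 3, 5): w = M − (0, 9, -5) = (-8, -11, 14), and w × v = (-97, 40, -24).
Distance = |w × v| / |v| = √11585 / √34 ≈ 18.4590.

18.4590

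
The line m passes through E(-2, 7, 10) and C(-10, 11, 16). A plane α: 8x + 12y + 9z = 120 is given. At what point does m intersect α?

(6, 3, 4)

A direction vector for m is C − E = (-8, 4, 6).
Substitute r = (-2, 7, 10) + t(-8, 4, 6) into the plane: 158 + 38t = 120, so t = -1.
Intersection: (-2, 7, 10) + (-1)·(-8, 4, 6) = (6, 3, 4).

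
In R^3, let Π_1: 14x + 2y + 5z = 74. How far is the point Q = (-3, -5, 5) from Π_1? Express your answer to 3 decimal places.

6.733

n·Q − d = (14)·(-3) + (2)·(-5) + (5)·(5) − 74 = -101; |n| = √225.
Distance = |-101| / √225 = 101/√225 ≈ 6.733.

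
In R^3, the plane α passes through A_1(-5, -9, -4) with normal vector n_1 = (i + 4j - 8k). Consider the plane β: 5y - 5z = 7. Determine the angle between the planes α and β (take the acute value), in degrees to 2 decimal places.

19.47

α: n_1·r = n_1·A_1 gives x + 4y - 8z = -9.
cos θ = |n₁·n₂| / (|n₁||n₂|) = |60| / (√81 · √50).
θ = arccos(0.94281) ≈ 19.47°.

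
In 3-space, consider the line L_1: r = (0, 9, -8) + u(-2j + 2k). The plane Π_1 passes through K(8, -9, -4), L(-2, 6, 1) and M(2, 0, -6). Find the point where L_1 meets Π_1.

KL = (-10, 15, 5), KM = (-6, 9, -2); a normal to Π_1 is KL × KM = (-75, -50, 0).
Using K: Π_1 has equation -75x - 50y = -150.
Substitute r = (0, 9, -8) + t(0, -2, 2) into the plane: -450 + 100t = -150, so t = 3.
Intersection: (0, 9, -8) + 3·(0, -2, 2) = (0, 3, -2).

(0, 3, -2)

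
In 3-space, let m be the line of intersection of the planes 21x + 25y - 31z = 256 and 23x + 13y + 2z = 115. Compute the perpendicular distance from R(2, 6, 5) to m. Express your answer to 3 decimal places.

Direction of m: (21, 25, -31) × (23, 13, 2) = (453, -755, -302).
A point on m: solving the two plane equations with x = 6 gives (6, -1, -5).
Taking (6, -1, -5) on m with direction v = (453, -755, -302): w = R − (6, -1, -5) = (-4, 7, 10), and w × v = (5436, 3322, -151).
Distance = |w × v| / |v| = √40608581 / √866438 ≈ 6.846.

6.846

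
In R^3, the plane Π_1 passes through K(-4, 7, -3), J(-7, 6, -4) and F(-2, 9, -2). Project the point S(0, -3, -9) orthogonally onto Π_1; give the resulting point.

(-1, -4, -5)

KJ = (-3, -1, -1), KF = (2, 2, 1); a normal to Π_1 is KJ × KF = (1, 1, -4).
Using K: Π_1 has equation x + y - 4z = 15.
Foot = S − λn with λ = (n·S − d)/|n|² = (33 − 15)/18 = 1.
Foot = (0, -3, -9) − 1·(1, 1, -4) = (-1, -4, -5).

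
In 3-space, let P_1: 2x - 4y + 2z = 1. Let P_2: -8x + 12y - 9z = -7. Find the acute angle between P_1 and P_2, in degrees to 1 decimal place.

10.1

cos θ = |n₁·n₂| / (|n₁||n₂|) = |-82| / (√24 · √289).
θ = arccos(0.98460) ≈ 10.1°.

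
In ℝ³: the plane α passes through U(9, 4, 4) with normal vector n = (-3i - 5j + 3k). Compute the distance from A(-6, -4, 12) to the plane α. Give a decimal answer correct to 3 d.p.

α: n·r = n·U gives -3x - 5y + 3z = -35.
n·A − d = (-3)·(-6) + (-5)·(-4) + (3)·(12) − (-35) = 109; |n| = √43.
Distance = |109| / √43 = 109/√43 ≈ 16.622.

16.622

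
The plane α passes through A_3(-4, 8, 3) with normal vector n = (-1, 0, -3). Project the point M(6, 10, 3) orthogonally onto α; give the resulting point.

α: n·r = n·A_3 gives -x - 3z = -5.
Foot = M − λn with λ = (n·M − d)/|n|² = (-15 − (-5))/10 = -1.
Foot = (6, 10, 3) − (-1)·(-1, 0, -3) = (5, 10, 0).

(5, 10, 0)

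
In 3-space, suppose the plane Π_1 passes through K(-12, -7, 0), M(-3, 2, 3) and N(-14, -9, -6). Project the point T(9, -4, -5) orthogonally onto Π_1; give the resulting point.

KM = (9, 9, 3), KN = (-2, -2, -6); a normal to Π_1 is KM × KN = (-48, 48, 0).
Using K: Π_1 has equation -48x + 48y = 240.
Foot = T − λn with λ = (n·T − d)/|n|² = (-624 − 240)/4608 = -3/16.
Foot = (9, -4, -5) − (-3/16)·(-48, 48, 0) = (0, 5, -5).

(0, 5, -5)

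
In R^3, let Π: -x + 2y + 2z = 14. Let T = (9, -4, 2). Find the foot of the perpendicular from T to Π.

(6, 2, 8)

Foot = T − λn with λ = (n·T − d)/|n|² = (-13 − 14)/9 = -3.
Foot = (9, -4, 2) − (-3)·(-1, 2, 2) = (6, 2, 8).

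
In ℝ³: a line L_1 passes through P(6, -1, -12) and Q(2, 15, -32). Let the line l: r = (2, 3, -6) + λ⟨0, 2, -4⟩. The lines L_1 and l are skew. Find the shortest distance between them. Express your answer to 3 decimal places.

A direction vector for L_1 is Q − P = (-4, 16, -20).
Common perpendicular direction n = (-4, 16, -20) × (0, 2, -4) = (-24, -16, -8).
With w = (2, 3, -6) − (6, -1, -12) = (-4, 4, 6), w · n = -16.
Distance = |w · n| / |n| = |-16| / √896 ≈ 0.535.

0.535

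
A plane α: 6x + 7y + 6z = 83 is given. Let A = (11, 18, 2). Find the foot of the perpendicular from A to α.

Foot = A − λn with λ = (n·A − d)/|n|² = (204 − 83)/121 = 1.
Foot = (11, 18, 2) − 1·(6, 7, 6) = (5, 11, -4).

(5, 11, -4)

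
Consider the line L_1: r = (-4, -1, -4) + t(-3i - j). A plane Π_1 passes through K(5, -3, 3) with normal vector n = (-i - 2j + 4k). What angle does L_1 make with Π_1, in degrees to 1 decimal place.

Π_1: n·r = n·K gives -x - 2y + 4z = 13.
sin θ = |n·v| / (|n||v|) = |5| / (√21 · √10) = 0.34503.
θ ≈ 20.2°.

20.2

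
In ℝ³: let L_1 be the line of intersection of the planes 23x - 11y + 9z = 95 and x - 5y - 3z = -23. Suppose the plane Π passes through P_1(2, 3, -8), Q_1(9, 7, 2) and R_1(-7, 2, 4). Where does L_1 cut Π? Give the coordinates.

Direction of L_1: (23, -11, 9) × (1, -5, -3) = (78, 78, -104).
A point on L_1: solving the two plane equations with x = 19 gives (19, 18, -16).
P_1Q_1 = (7, 4, 10), P_1R_1 = (-9, -1, 12); a normal to Π is P_1Q_1 × P_1R_1 = (58, -174, 29).
Using P_1: Π has equation 58x - 174y + 29z = -638.
Substitute r = (19, 18, -16) + t(78, 78, -104) into the plane: -2494 + (-12064)t = -638, so t = -2/13.
Intersection: (19, 18, -16) + (-2/13)·(78, 78, -104) = (7, 6, 0).

(7, 6, 0)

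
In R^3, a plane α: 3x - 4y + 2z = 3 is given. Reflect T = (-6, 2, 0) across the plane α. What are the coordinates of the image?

λ = (n·T − d)/|n|² = (-26 − 3)/29 = -1.
Reflection = T − 2λn = (-6, 2, 0) − (-2)·(3, -4, 2) = (0, -6, 4).

(0, -6, 4)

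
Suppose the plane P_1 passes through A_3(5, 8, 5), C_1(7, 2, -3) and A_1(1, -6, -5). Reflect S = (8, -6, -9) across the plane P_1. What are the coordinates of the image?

A_3C_1 = (2, -6, -8), A_3A_1 = (-4, -14, -10); a normal to P_1 is A_3C_1 × A_3A_1 = (-52, 52, -52).
Using A_3: P_1 has equation -52x + 52y - 52z = -104.
λ = (n·S − d)/|n|² = (-260 − (-104))/8112 = -1/52.
Reflection = S − 2λn = (8, -6, -9) − (-1/26)·(-52, 52, -52) = (6, -4, -11).

(6, -4, -11)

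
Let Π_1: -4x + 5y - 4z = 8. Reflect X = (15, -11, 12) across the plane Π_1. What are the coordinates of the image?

(-9, 19, -12)

λ = (n·X − d)/|n|² = (-163 − 8)/57 = -3.
Reflection = X − 2λn = (15, -11, 12) − (-6)·(-4, 5, -4) = (-9, 19, -12).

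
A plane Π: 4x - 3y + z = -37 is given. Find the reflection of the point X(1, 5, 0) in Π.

(-7, 11, -2)

λ = (n·X − d)/|n|² = (-11 − (-37))/26 = 1.
Reflection = X − 2λn = (1, 5, 0) − 2·(4, -3, 1) = (-7, 11, -2).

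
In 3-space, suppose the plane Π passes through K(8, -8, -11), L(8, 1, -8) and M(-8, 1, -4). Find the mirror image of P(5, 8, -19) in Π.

(11, 0, 5)

KL = (0, 9, 3), KM = (-16, 9, 7); a normal to Π is KL × KM = (36, -48, 144).
Using K: Π has equation 36x - 48y + 144z = -912.
λ = (n·P − d)/|n|² = (-2940 − (-912))/24336 = -1/12.
Reflection = P − 2λn = (5, 8, -19) − (-1/6)·(36, -48, 144) = (11, 0, 5).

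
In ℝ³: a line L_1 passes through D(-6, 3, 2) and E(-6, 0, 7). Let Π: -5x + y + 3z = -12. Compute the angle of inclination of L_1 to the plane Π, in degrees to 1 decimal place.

20.4

A direction vector for L_1 is E − D = (0, -3, 5).
sin θ = |n·v| / (|n||v|) = |12| / (√35 · √34) = 0.34786.
θ ≈ 20.4°.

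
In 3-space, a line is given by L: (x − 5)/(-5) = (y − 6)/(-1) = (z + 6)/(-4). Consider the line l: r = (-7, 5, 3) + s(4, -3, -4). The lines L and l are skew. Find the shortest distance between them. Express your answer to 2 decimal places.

L has direction (-5, -1, -4) through (5, 6, -6).
Common perpendicular direction n = (-5, -1, -4) × (4, -3, -4) = (-8, -36, 19).
With w = (-7, 5, 3) − (5, 6, -6) = (-12, -1, 9), w · n = 303.
Distance = |w · n| / |n| = |303| / √1721 ≈ 7.30.

7.30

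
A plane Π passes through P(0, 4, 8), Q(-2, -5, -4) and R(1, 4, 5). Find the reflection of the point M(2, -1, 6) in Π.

PQ = (-2, -9, -12), PR = (1, 0, -3); a normal to Π is PQ × PR = (27, -18, 9).
Using P: Π has equation 27x - 18y + 9z = 0.
λ = (n·M − d)/|n|² = (126 − 0)/1134 = 1/9.
Reflection = M − 2λn = (2, -1, 6) − (2/9)·(27, -18, 9) = (-4, 3, 4).

(-4, 3, 4)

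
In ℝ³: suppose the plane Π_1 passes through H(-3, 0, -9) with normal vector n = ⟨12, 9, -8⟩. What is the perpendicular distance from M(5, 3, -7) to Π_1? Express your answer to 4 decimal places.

Π_1: n·r = n·H gives 12x + 9y - 8z = 36.
n·M − d = (12)·(5) + (9)·(3) + (-8)·(-7) − 36 = 107; |n| = √289.
Distance = |107| / √289 = 107/√289 ≈ 6.2941.

6.2941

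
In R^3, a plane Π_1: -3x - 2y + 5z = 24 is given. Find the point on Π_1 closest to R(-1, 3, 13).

(2, 5, 8)

Foot = R − λn with λ = (n·R − d)/|n|² = (62 − 24)/38 = 1.
Foot = (-1, 3, 13) − 1·(-3, -2, 5) = (2, 5, 8).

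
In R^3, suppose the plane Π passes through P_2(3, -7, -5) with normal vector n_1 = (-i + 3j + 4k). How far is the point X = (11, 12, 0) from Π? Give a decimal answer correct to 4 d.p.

Π: n_1·r = n_1·P_2 gives -x + 3y + 4z = -44.
n·X − d = (-1)·(11) + (3)·(12) + (4)·(0) − (-44) = 69; |n| = √26.
Distance = |69| / √26 = 69/√26 ≈ 13.5320.

13.5320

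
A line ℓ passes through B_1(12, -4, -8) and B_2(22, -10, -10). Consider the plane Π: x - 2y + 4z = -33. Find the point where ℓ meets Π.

(-3, 5, -5)

A direction vector for ℓ is B_2 − B_1 = (10, -6, -2).
Substitute r = (12, -4, -8) + t(10, -6, -2) into the plane: -12 + 14t = -33, so t = -3/2.
Intersection: (12, -4, -8) + (-3/2)·(10, -6, -2) = (-3, 5, -5).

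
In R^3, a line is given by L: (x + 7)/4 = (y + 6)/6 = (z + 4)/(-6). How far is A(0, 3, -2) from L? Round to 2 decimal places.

8.85

L has direction (4, 6, -6) through (-7, -6, -4).
Taking (-7, -6, -4) on L with direction v = (4, 6, -6): w = A − (-7, -6, -4) = (7, 9, 2), and w × v = (-66, 50, 6).
Distance = |w × v| / |v| = √6892 / √88 ≈ 8.85.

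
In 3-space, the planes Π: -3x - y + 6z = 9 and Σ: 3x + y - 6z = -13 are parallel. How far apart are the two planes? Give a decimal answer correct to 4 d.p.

0.5898

Rescale Σ by 1/(-1): -3x - y + 6z = 13. Then distance = |9 − 13| / √46 ≈ 0.5898.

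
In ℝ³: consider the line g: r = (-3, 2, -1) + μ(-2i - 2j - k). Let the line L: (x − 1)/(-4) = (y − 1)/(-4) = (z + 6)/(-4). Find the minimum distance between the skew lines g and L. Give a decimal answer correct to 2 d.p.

L has direction (-4, -4, -4) through (1, 1, -6).
Common perpendicular direction n = (-2, -2, -1) × (-4, -4, -4) = (4, -4, 0).
With w = (1, 1, -6) − (-3, 2, -1) = (4, -1, -5), w · n = 20.
Distance = |w · n| / |n| = |20| / √32 ≈ 3.54.

3.54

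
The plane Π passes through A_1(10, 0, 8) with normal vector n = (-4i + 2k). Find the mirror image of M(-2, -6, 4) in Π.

(14, -6, -4)

Π: n·r = n·A_1 gives -4x + 2z = -24.
λ = (n·M − d)/|n|² = (16 − (-24))/20 = 2.
Reflection = M − 2λn = (-2, -6, 4) − 4·(-4, 0, 2) = (14, -6, -4).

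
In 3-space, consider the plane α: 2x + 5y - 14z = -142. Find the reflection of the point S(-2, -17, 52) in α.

λ = (n·S − d)/|n|² = (-817 − (-142))/225 = -3.
Reflection = S − 2λn = (-2, -17, 52) − (-6)·(2, 5, -14) = (10, 13, -32).

(10, 13, -32)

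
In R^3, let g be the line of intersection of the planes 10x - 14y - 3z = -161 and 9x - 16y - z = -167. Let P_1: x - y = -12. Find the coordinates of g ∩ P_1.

(-4, 8, 3)

Direction of g: (10, -14, -3) × (9, -16, -1) = (-34, -17, -34).
A point on g: solving the two plane equations with x = 2 gives (2, 11, 9).
Substitute r = (2, 11, 9) + t(-34, -17, -34) into the plane: -9 + (-17)t = -12, so t = 3/17.
Intersection: (2, 11, 9) + (3/17)·(-34, -17, -34) = (-4, 8, 3).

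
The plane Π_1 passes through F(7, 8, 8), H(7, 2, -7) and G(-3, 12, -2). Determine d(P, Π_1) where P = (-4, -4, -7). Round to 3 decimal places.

FH = (0, -6, -15), FG = (-10, 4, -10); a normal to Π_1 is FH × FG = (120, 150, -60).
Using F: Π_1 has equation 120x + 150y - 60z = 1560.
n·P − d = (120)·(-4) + (150)·(-4) + (-60)·(-7) − 1560 = -2220; |n| = √40500.
Distance = |-2220| / √40500 = 2220/√40500 ≈ 11.031.

11.031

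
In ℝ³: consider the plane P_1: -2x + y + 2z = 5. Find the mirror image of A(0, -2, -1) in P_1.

(-4, 0, 3)

λ = (n·A − d)/|n|² = (-4 − 5)/9 = -1.
Reflection = A − 2λn = (0, -2, -1) − (-2)·(-2, 1, 2) = (-4, 0, 3).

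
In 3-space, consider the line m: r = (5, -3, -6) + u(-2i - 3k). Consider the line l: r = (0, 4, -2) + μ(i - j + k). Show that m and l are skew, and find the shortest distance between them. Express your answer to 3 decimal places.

Common perpendicular direction n = (-2, 0, -3) × (1, -1, 1) = (-3, -1, 2).
With w = (0, 4, -2) − (5, -3, -6) = (-5, 7, 4), w · n = 16.
Since n ≠ 0 the lines are not parallel, and w · n = 16 ≠ 0 so they do not intersect; hence they are skew.
Distance = |w · n| / |n| = |16| / √14 ≈ 4.276.

4.276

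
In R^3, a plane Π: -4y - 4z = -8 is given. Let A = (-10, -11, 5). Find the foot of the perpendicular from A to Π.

(-10, -7, 9)

Foot = A − λn with λ = (n·A − d)/|n|² = (24 − (-8))/32 = 1.
Foot = (-10, -11, 5) − 1·(0, -4, -4) = (-10, -7, 9).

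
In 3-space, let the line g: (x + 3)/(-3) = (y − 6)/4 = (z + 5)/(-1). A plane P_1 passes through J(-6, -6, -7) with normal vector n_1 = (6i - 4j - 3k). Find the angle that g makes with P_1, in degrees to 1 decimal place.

51.1

g has direction (-3, 4, -1) through (-3, 6, -5).
P_1: n_1·r = n_1·J gives 6x - 4y - 3z = 9.
sin θ = |n·v| / (|n||v|) = |-31| / (√61 · √26) = 0.77841.
θ ≈ 51.1°.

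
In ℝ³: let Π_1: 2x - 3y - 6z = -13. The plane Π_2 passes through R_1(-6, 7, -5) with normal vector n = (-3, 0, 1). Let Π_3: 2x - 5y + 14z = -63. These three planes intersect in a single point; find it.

Π_2: n·r = n·R_1 gives -3x + z = 13.
Solving the 3×3 linear system 2x - 3y - 6z = -13, -3x + z = 13, 2x - 5y + 14z = -63 (e.g. by elimination or Cramer's rule, determinant = -212) gives (-5, 5, -2).

(-5, 5, -2)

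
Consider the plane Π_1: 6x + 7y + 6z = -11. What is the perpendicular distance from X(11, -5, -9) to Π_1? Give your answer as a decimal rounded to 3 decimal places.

n·X − d = (6)·(11) + (7)·(-5) + (6)·(-9) − (-11) = -12; |n| = √121.
Distance = |-12| / √121 = 12/√121 ≈ 1.091.

1.091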